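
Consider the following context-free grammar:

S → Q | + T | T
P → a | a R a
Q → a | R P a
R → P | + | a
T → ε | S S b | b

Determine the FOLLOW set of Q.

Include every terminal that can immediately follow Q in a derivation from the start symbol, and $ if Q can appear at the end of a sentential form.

We compute FOLLOW(Q) using the standard algorithm.
FOLLOW(S) starts with {$}.
FIRST(P) = {a}
FIRST(Q) = {+, a}
FIRST(R) = {+, a}
FIRST(S) = {+, a, b, ε}
FIRST(T) = {+, a, b, ε}
FOLLOW(P) = {a}
FOLLOW(Q) = {$, +, a, b}
FOLLOW(R) = {a}
FOLLOW(S) = {$, +, a, b}
FOLLOW(T) = {$, +, a, b}
Therefore, FOLLOW(Q) = {$, +, a, b}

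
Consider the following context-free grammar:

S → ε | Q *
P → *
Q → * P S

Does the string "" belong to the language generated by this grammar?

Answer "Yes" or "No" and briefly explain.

Yes - a valid derivation exists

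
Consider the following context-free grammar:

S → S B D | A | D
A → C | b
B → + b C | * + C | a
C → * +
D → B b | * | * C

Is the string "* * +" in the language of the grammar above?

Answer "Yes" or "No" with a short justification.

Yes - a valid derivation exists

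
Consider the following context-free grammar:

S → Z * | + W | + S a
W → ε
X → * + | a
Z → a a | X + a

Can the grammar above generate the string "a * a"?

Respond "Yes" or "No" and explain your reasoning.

No - no valid derivation exists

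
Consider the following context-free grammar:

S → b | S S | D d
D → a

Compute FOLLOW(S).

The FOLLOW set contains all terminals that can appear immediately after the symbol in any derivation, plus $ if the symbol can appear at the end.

We compute FOLLOW(S) using the standard algorithm.
FOLLOW(S) starts with {$}.
FIRST(D) = {a}
FIRST(S) = {a, b}
FOLLOW(D) = {d}
FOLLOW(S) = {$, a, b}
Therefore, FOLLOW(S) = {$, a, b}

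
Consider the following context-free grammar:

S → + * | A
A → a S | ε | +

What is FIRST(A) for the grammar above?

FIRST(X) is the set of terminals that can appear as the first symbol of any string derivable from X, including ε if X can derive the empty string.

We compute FIRST(A) using the standard algorithm.
FIRST(A) = {+, a, ε}
FIRST(S) = {+, a, ε}
Therefore, FIRST(A) = {+, a, ε}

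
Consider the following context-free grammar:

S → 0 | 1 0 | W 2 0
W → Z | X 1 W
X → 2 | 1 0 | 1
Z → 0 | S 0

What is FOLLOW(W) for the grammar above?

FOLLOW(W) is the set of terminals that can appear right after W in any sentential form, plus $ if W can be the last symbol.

We compute FOLLOW(W) using the standard algorithm.
FOLLOW(S) starts with {$}.
FIRST(S) = {0, 1, 2}
FIRST(W) = {0, 1, 2}
FIRST(X) = {1, 2}
FIRST(Z) = {0, 1, 2}
FOLLOW(S) = {$, 0}
FOLLOW(W) = {2}
FOLLOW(X) = {1}
FOLLOW(Z) = {2}
Therefore, FOLLOW(W) = {2}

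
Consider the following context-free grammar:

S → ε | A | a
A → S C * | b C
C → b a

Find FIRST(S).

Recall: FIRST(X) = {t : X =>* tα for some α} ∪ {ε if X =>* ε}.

We compute FIRST(S) using the standard algorithm.
FIRST(A) = {a, b}
FIRST(C) = {b}
FIRST(S) = {a, b, ε}
Therefore, FIRST(S) = {a, b, ε}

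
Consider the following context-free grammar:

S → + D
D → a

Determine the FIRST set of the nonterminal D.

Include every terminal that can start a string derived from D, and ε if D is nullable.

We compute FIRST(D) using the standard algorithm.
FIRST(D) = {a}
FIRST(S) = {+}
Therefore, FIRST(D) = {a}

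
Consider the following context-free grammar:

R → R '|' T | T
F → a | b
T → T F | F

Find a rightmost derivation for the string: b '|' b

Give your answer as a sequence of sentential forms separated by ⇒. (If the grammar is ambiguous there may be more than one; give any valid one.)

R ⇒ R '|' T ⇒ R '|' F ⇒ R '|' b ⇒ T '|' b ⇒ F '|' b ⇒ b '|' b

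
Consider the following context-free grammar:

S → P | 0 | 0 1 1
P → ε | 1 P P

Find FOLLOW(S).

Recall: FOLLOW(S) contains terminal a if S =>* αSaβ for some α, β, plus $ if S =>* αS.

We compute FOLLOW(S) using the standard algorithm.
FOLLOW(S) starts with {$}.
FIRST(P) = {1, ε}
FIRST(S) = {0, 1, ε}
FOLLOW(P) = {$, 1}
FOLLOW(S) = {$}
Therefore, FOLLOW(S) = {$}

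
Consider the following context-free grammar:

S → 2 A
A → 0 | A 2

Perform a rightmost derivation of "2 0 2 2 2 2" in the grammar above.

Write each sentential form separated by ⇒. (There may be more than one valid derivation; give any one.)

S ⇒ 2 A ⇒ 2 A 2 ⇒ 2 A 2 2 ⇒ 2 A 2 2 2 ⇒ 2 A 2 2 2 2 ⇒ 2 0 2 2 2 2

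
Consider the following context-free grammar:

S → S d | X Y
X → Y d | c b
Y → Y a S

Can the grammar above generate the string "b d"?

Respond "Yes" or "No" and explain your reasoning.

No - no valid derivation exists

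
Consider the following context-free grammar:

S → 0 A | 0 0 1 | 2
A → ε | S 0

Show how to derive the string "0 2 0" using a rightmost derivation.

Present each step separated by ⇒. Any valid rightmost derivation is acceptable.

S ⇒ 0 A ⇒ 0 S 0 ⇒ 0 2 0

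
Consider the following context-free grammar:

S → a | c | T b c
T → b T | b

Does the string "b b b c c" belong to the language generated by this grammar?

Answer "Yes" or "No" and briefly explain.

No - no valid derivation exists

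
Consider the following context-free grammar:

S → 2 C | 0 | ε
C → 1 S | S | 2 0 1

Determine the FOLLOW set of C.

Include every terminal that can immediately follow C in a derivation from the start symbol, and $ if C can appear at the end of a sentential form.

We compute FOLLOW(C) using the standard algorithm.
FOLLOW(S) starts with {$}.
FIRST(C) = {0, 1, 2, ε}
FIRST(S) = {0, 2, ε}
FOLLOW(C) = {$}
FOLLOW(S) = {$}
Therefore, FOLLOW(C) = {$}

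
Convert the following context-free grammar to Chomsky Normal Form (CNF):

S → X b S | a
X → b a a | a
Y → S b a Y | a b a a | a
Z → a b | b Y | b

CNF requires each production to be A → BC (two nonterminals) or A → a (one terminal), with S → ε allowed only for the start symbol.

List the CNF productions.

TB → b; S → a; TA → a; X → a; Y → a; Z → b; S → X X0; X0 → TB S; X → TB X1; X1 → TA TA; Y → S X2; X2 → TB X3; X3 → TA Y; Y → TA X4; X4 → TB X5; X5 → TA TA; Z → TA TB; Z → TB Y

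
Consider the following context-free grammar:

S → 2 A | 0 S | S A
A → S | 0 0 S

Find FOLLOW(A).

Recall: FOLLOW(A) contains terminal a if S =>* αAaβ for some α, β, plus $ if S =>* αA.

We compute FOLLOW(A) using the standard algorithm.
FOLLOW(S) starts with {$}.
FIRST(A) = {0, 2}
FIRST(S) = {0, 2}
FOLLOW(A) = {$, 0, 2}
FOLLOW(S) = {$, 0, 2}
Therefore, FOLLOW(A) = {$, 0, 2}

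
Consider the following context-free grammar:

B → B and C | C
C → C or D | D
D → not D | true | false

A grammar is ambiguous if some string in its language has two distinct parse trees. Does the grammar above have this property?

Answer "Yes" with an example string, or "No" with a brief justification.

No - the grammar is unambiguous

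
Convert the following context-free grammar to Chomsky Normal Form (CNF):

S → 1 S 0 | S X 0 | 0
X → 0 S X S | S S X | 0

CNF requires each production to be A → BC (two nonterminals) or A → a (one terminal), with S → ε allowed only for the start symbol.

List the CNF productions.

T1 → 1; T0 → 0; S → 0; X → 0; S → T1 X0; X0 → S T0; S → S X1; X1 → X T0; X → T0 X2; X2 → S X3; X3 → X S; X → S X4; X4 → S X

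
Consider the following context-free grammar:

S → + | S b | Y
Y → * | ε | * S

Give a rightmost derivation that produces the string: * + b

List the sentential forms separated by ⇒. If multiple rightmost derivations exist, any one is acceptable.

S ⇒ S b ⇒ Y b ⇒ * S b ⇒ * + b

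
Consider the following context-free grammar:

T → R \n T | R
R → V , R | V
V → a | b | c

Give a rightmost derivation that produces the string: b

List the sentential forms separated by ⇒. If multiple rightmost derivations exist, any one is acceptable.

T ⇒ R ⇒ V ⇒ b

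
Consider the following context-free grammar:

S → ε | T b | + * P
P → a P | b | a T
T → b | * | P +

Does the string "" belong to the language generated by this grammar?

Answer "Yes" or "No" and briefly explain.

Yes - a valid derivation exists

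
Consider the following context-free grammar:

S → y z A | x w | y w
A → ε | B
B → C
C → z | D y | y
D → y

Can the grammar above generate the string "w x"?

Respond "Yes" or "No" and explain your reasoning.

No - no valid derivation exists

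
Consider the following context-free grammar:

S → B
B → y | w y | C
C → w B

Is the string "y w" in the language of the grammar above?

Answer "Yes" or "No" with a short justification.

No - no valid derivation exists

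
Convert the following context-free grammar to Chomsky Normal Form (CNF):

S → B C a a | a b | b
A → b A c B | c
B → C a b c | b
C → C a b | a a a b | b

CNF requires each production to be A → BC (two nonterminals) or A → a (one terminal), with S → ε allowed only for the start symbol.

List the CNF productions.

TA → a; TB → b; S → b; TC → c; A → c; B → b; C → b; S → B X0; X0 → C X1; X1 → TA TA; S → TA TB; A → TB X2; X2 → A X3; X3 → TC B; B → C X4; X4 → TA X5; X5 → TB TC; C → C X6; X6 → TA TB; C → TA X7; X7 → TA X8; X8 → TA TB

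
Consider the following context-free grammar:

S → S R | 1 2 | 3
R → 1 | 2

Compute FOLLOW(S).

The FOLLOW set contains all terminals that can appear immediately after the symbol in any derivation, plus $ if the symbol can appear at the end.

We compute FOLLOW(S) using the standard algorithm.
FOLLOW(S) starts with {$}.
FIRST(R) = {1, 2}
FIRST(S) = {1, 3}
FOLLOW(R) = {$, 1, 2}
FOLLOW(S) = {$, 1, 2}
Therefore, FOLLOW(S) = {$, 1, 2}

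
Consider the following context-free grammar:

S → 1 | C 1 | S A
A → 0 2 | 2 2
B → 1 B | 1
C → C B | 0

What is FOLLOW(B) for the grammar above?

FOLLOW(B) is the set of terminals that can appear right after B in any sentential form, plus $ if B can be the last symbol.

We compute FOLLOW(B) using the standard algorithm.
FOLLOW(S) starts with {$}.
FIRST(A) = {0, 2}
FIRST(B) = {1}
FIRST(C) = {0}
FIRST(S) = {0, 1}
FOLLOW(A) = {$, 0, 2}
FOLLOW(B) = {1}
FOLLOW(C) = {1}
FOLLOW(S) = {$, 0, 2}
Therefore, FOLLOW(B) = {1}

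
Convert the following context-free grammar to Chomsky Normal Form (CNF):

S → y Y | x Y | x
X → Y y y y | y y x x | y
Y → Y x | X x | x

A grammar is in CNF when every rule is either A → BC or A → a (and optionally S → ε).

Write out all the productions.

TY → y; TX → x; S → x; X → y; Y → x; S → TY Y; S → TX Y; X → Y X0; X0 → TY X1; X1 → TY TY; X → TY X2; X2 → TY X3; X3 → TX TX; Y → Y TX; Y → X TX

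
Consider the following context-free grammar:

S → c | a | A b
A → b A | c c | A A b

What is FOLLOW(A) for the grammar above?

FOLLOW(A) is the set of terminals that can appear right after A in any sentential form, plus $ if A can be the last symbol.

We compute FOLLOW(A) using the standard algorithm.
FOLLOW(S) starts with {$}.
FIRST(A) = {b, c}
FIRST(S) = {a, b, c}
FOLLOW(A) = {b, c}
FOLLOW(S) = {$}
Therefore, FOLLOW(A) = {b, c}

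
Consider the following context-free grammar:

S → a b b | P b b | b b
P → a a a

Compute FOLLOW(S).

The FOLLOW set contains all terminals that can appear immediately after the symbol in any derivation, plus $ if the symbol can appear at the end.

We compute FOLLOW(S) using the standard algorithm.
FOLLOW(S) starts with {$}.
FIRST(P) = {a}
FIRST(S) = {a, b}
FOLLOW(P) = {b}
FOLLOW(S) = {$}
Therefore, FOLLOW(S) = {$}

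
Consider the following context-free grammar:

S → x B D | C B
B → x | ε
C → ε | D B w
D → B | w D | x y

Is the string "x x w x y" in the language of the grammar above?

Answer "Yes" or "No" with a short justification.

Yes - a valid derivation exists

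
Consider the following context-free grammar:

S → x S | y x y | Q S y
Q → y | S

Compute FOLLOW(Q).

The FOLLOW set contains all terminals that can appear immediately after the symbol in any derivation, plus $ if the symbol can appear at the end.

We compute FOLLOW(Q) using the standard algorithm.
FOLLOW(S) starts with {$}.
FIRST(Q) = {x, y}
FIRST(S) = {x, y}
FOLLOW(Q) = {x, y}
FOLLOW(S) = {$, x, y}
Therefore, FOLLOW(Q) = {x, y}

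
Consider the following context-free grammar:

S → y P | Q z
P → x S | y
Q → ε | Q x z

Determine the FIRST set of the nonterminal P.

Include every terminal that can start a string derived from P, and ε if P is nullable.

We compute FIRST(P) using the standard algorithm.
FIRST(P) = {x, y}
FIRST(Q) = {x, ε}
FIRST(S) = {x, y, z}
Therefore, FIRST(P) = {x, y}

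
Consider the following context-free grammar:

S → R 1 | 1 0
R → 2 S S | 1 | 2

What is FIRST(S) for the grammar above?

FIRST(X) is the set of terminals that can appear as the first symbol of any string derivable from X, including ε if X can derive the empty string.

We compute FIRST(S) using the standard algorithm.
FIRST(R) = {1, 2}
FIRST(S) = {1, 2}
Therefore, FIRST(S) = {1, 2}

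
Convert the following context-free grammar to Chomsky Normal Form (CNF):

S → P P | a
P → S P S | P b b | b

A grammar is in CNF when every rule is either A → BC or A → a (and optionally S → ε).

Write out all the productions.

S → a; TB → b; P → b; S → P P; P → S X0; X0 → P S; P → P X1; X1 → TB TB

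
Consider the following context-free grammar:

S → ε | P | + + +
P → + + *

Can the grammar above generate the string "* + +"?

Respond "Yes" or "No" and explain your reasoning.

No - no valid derivation exists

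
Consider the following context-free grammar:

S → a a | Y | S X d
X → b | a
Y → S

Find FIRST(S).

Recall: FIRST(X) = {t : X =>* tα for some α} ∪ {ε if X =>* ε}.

We compute FIRST(S) using the standard algorithm.
FIRST(S) = {a}
FIRST(X) = {a, b}
FIRST(Y) = {a}
Therefore, FIRST(S) = {a}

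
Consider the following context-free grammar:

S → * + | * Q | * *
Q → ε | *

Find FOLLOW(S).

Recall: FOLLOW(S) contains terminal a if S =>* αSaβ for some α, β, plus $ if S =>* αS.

We compute FOLLOW(S) using the standard algorithm.
FOLLOW(S) starts with {$}.
FIRST(Q) = {*, ε}
FIRST(S) = {*}
FOLLOW(Q) = {$}
FOLLOW(S) = {$}
Therefore, FOLLOW(S) = {$}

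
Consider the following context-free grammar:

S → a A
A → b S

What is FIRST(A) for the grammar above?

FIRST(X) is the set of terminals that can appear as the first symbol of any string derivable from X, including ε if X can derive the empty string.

We compute FIRST(A) using the standard algorithm.
FIRST(A) = {b}
FIRST(S) = {a}
Therefore, FIRST(A) = {b}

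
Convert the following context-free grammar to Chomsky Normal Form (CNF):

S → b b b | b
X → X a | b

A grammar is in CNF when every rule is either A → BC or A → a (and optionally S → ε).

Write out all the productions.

TB → b; S → b; TA → a; X → b; S → TB X0; X0 → TB TB; X → X TA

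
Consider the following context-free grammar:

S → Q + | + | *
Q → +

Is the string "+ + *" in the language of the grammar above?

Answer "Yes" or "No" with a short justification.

No - no valid derivation exists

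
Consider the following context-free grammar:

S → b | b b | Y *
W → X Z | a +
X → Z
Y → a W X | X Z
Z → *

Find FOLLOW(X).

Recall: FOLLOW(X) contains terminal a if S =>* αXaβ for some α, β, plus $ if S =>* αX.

We compute FOLLOW(X) using the standard algorithm.
FOLLOW(S) starts with {$}.
FIRST(S) = {*, a, b}
FIRST(W) = {*, a}
FIRST(X) = {*}
FIRST(Y) = {*, a}
FIRST(Z) = {*}
FOLLOW(S) = {$}
FOLLOW(W) = {*}
FOLLOW(X) = {*}
FOLLOW(Y) = {*}
FOLLOW(Z) = {*}
Therefore, FOLLOW(X) = {*}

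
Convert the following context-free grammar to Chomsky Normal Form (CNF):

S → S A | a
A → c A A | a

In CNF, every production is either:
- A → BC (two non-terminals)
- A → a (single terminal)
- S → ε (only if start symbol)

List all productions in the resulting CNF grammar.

S → a; TC → c; A → a; S → S A; A → TC X0; X0 → A A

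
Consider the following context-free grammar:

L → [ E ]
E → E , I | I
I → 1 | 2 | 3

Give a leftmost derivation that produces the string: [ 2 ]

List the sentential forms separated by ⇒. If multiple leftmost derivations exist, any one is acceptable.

L ⇒ [ E ] ⇒ [ I ] ⇒ [ 2 ]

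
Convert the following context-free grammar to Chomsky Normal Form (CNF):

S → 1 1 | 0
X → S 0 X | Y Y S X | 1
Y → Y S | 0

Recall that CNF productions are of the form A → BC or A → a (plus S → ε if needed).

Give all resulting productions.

T1 → 1; S → 0; T0 → 0; X → 1; Y → 0; S → T1 T1; X → S X0; X0 → T0 X; X → Y X1; X1 → Y X2; X2 → S X; Y → Y S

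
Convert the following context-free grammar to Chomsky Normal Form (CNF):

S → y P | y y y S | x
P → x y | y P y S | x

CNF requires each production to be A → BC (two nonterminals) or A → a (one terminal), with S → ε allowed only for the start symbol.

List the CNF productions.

TY → y; S → x; TX → x; P → x; S → TY P; S → TY X0; X0 → TY X1; X1 → TY S; P → TX TY; P → TY X2; X2 → P X3; X3 → TY S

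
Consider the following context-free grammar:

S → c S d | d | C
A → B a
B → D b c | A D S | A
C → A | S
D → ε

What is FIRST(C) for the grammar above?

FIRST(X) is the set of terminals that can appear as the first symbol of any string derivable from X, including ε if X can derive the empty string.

We compute FIRST(C) using the standard algorithm.
FIRST(A) = {b}
FIRST(B) = {b}
FIRST(C) = {b, c, d}
FIRST(D) = {ε}
FIRST(S) = {b, c, d}
Therefore, FIRST(C) = {b, c, d}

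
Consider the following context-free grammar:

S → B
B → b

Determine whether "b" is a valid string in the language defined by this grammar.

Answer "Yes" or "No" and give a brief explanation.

Yes - a valid derivation exists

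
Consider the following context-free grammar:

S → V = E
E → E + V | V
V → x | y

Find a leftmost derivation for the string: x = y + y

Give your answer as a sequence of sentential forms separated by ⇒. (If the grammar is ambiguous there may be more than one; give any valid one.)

S ⇒ V = E ⇒ x = E ⇒ x = E + V ⇒ x = V + V ⇒ x = y + V ⇒ x = y + y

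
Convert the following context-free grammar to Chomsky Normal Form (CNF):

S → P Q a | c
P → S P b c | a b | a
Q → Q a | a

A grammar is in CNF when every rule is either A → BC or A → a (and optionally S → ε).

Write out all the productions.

TA → a; S → c; TB → b; TC → c; P → a; Q → a; S → P X0; X0 → Q TA; P → S X1; X1 → P X2; X2 → TB TC; P → TA TB; Q → Q TA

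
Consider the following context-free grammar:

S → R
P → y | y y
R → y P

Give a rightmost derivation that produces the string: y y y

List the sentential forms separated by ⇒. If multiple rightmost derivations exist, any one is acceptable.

S ⇒ R ⇒ y P ⇒ y y y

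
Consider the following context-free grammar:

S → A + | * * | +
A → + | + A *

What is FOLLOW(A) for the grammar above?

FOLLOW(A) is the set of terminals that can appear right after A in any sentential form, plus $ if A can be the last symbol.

We compute FOLLOW(A) using the standard algorithm.
FOLLOW(S) starts with {$}.
FIRST(A) = {+}
FIRST(S) = {*, +}
FOLLOW(A) = {*, +}
FOLLOW(S) = {$}
Therefore, FOLLOW(A) = {*, +}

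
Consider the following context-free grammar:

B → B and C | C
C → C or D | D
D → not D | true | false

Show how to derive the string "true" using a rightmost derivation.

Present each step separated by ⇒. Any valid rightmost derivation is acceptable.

B ⇒ C ⇒ D ⇒ true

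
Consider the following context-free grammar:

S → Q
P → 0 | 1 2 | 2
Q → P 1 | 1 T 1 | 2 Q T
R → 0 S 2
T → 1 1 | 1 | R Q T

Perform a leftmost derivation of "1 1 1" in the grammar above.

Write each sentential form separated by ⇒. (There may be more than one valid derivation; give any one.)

S ⇒ Q ⇒ 1 T 1 ⇒ 1 1 1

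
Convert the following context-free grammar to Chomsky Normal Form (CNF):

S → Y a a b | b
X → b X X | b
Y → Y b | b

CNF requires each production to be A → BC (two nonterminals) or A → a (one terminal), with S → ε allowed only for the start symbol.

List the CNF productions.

TA → a; TB → b; S → b; X → b; Y → b; S → Y X0; X0 → TA X1; X1 → TA TB; X → TB X2; X2 → X X; Y → Y TB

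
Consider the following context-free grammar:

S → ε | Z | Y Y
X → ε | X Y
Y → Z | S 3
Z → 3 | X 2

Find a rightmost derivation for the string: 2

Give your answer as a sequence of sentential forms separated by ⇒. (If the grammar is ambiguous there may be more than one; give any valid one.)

S ⇒ Z ⇒ X 2 ⇒ 2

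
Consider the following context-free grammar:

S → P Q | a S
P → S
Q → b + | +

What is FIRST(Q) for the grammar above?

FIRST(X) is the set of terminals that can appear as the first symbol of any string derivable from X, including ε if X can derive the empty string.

We compute FIRST(Q) using the standard algorithm.
FIRST(P) = {a}
FIRST(Q) = {+, b}
FIRST(S) = {a}
Therefore, FIRST(Q) = {+, b}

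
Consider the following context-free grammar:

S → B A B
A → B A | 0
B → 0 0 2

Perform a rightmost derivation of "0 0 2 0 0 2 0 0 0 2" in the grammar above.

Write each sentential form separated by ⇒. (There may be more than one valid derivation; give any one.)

S ⇒ B A B ⇒ B A 0 0 2 ⇒ B B A 0 0 2 ⇒ B B 0 0 0 2 ⇒ B 0 0 2 0 0 0 2 ⇒ 0 0 2 0 0 2 0 0 0 2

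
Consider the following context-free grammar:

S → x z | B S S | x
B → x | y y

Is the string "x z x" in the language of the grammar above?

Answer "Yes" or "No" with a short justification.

No - no valid derivation exists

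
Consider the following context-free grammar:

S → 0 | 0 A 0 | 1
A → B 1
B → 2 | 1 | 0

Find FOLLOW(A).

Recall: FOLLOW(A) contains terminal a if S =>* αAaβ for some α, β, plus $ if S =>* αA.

We compute FOLLOW(A) using the standard algorithm.
FOLLOW(S) starts with {$}.
FIRST(A) = {0, 1, 2}
FIRST(B) = {0, 1, 2}
FIRST(S) = {0, 1}
FOLLOW(A) = {0}
FOLLOW(B) = {1}
FOLLOW(S) = {$}
Therefore, FOLLOW(A) = {0}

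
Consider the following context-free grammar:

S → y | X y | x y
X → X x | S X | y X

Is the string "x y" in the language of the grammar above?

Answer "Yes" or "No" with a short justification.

Yes - a valid derivation exists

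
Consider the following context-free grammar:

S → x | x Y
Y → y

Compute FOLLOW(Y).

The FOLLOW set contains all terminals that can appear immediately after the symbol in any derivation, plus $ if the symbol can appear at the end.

We compute FOLLOW(Y) using the standard algorithm.
FOLLOW(S) starts with {$}.
FIRST(S) = {x}
FIRST(Y) = {y}
FOLLOW(S) = {$}
FOLLOW(Y) = {$}
Therefore, FOLLOW(Y) = {$}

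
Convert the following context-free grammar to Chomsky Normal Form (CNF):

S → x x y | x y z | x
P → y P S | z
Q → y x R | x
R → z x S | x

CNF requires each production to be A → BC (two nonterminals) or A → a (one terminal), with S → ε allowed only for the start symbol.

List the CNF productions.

TX → x; TY → y; TZ → z; S → x; P → z; Q → x; R → x; S → TX X0; X0 → TX TY; S → TX X1; X1 → TY TZ; P → TY X2; X2 → P S; Q → TY X3; X3 → TX R; R → TZ X4; X4 → TX S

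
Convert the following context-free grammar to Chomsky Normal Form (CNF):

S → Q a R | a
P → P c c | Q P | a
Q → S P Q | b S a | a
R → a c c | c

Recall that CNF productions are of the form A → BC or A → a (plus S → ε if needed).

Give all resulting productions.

TA → a; S → a; TC → c; P → a; TB → b; Q → a; R → c; S → Q X0; X0 → TA R; P → P X1; X1 → TC TC; P → Q P; Q → S X2; X2 → P Q; Q → TB X3; X3 → S TA; R → TA X4; X4 → TC TC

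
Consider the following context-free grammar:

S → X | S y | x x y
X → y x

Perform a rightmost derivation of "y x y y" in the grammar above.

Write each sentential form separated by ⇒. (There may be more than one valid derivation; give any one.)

S ⇒ S y ⇒ S y y ⇒ X y y ⇒ y x y y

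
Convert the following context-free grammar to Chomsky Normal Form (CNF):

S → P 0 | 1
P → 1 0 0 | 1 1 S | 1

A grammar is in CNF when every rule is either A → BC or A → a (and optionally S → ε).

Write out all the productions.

T0 → 0; S → 1; T1 → 1; P → 1; S → P T0; P → T1 X0; X0 → T0 T0; P → T1 X1; X1 → T1 S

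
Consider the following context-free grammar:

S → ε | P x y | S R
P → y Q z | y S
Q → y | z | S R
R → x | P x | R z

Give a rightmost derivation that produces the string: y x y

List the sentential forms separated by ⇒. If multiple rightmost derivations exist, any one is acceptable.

S ⇒ P x y ⇒ y S x y ⇒ y x y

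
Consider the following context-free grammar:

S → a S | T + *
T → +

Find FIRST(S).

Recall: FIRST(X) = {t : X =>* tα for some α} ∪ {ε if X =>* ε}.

We compute FIRST(S) using the standard algorithm.
FIRST(S) = {+, a}
FIRST(T) = {+}
Therefore, FIRST(S) = {+, a}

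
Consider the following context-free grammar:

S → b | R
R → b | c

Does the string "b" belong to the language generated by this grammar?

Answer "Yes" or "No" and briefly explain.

Yes - a valid derivation exists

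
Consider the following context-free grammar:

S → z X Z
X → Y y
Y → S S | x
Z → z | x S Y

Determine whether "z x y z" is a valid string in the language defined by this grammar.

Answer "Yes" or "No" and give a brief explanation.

Yes - a valid derivation exists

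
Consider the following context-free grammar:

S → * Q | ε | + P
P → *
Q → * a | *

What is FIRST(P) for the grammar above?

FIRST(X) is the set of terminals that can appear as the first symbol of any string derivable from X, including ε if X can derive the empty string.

We compute FIRST(P) using the standard algorithm.
FIRST(P) = {*}
FIRST(Q) = {*}
FIRST(S) = {*, +, ε}
Therefore, FIRST(P) = {*}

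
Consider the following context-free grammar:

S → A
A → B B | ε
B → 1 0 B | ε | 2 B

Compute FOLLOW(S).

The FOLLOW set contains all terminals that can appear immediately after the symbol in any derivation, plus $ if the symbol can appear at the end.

We compute FOLLOW(S) using the standard algorithm.
FOLLOW(S) starts with {$}.
FIRST(A) = {1, 2, ε}
FIRST(B) = {1, 2, ε}
FIRST(S) = {1, 2, ε}
FOLLOW(A) = {$}
FOLLOW(B) = {$, 1, 2}
FOLLOW(S) = {$}
Therefore, FOLLOW(S) = {$}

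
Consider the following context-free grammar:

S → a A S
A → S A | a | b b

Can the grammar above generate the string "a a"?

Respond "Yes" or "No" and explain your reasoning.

No - no valid derivation exists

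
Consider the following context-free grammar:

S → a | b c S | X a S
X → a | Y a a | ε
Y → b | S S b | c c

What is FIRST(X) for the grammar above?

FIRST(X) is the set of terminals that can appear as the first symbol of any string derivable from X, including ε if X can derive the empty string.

We compute FIRST(X) using the standard algorithm.
FIRST(S) = {a, b, c}
FIRST(X) = {a, b, c, ε}
FIRST(Y) = {a, b, c}
Therefore, FIRST(X) = {a, b, c, ε}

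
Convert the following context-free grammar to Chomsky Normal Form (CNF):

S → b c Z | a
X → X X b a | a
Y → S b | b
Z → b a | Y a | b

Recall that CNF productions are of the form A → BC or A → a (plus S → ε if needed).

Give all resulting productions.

TB → b; TC → c; S → a; TA → a; X → a; Y → b; Z → b; S → TB X0; X0 → TC Z; X → X X1; X1 → X X2; X2 → TB TA; Y → S TB; Z → TB TA; Z → Y TA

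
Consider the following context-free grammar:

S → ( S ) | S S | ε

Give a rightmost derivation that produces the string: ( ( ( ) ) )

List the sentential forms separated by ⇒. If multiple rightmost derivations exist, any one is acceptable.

S ⇒ ( S ) ⇒ ( ( S ) ) ⇒ ( ( ( S ) ) ) ⇒ ( ( ( ) ) )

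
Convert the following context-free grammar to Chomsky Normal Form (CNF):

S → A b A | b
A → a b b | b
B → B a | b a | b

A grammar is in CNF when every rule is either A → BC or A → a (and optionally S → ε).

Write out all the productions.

TB → b; S → b; TA → a; A → b; B → b; S → A X0; X0 → TB A; A → TA X1; X1 → TB TB; B → B TA; B → TB TA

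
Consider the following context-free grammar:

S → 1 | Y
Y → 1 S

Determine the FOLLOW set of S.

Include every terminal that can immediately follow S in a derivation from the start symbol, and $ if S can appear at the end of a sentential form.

We compute FOLLOW(S) using the standard algorithm.
FOLLOW(S) starts with {$}.
FIRST(S) = {1}
FIRST(Y) = {1}
FOLLOW(S) = {$}
FOLLOW(Y) = {$}
Therefore, FOLLOW(S) = {$}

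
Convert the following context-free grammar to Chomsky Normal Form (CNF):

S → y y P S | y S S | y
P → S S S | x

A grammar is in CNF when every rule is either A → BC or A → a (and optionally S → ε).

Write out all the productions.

TY → y; S → y; P → x; S → TY X0; X0 → TY X1; X1 → P S; S → TY X2; X2 → S S; P → S X3; X3 → S S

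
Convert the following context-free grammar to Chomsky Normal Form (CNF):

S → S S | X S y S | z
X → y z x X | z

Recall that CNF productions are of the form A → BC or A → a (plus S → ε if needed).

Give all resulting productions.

TY → y; S → z; TZ → z; TX → x; X → z; S → S S; S → X X0; X0 → S X1; X1 → TY S; X → TY X2; X2 → TZ X3; X3 → TX X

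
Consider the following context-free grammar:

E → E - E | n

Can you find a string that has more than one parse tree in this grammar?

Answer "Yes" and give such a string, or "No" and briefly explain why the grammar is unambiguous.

Yes - the string 'n - n - n - n - n - n' has two distinct parse trees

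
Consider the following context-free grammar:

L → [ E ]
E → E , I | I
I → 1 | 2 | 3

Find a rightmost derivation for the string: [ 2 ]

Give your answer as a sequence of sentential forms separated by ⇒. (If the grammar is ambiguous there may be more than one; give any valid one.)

L ⇒ [ E ] ⇒ [ I ] ⇒ [ 2 ]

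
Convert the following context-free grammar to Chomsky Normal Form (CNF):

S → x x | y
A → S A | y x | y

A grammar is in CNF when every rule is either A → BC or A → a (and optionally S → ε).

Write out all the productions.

TX → x; S → y; TY → y; A → y; S → TX TX; A → S A; A → TY TX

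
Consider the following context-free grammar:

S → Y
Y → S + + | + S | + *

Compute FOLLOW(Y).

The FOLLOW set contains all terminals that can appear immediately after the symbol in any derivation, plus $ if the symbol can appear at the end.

We compute FOLLOW(Y) using the standard algorithm.
FOLLOW(S) starts with {$}.
FIRST(S) = {+}
FIRST(Y) = {+}
FOLLOW(S) = {$, +}
FOLLOW(Y) = {$, +}
Therefore, FOLLOW(Y) = {$, +}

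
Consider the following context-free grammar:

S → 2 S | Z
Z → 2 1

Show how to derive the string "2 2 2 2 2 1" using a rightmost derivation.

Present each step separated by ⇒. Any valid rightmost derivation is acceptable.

S ⇒ 2 S ⇒ 2 2 S ⇒ 2 2 2 S ⇒ 2 2 2 2 S ⇒ 2 2 2 2 Z ⇒ 2 2 2 2 2 1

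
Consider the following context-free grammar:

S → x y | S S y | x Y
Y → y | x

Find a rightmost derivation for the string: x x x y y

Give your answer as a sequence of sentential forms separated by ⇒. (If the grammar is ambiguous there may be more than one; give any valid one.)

S ⇒ S S y ⇒ S x y y ⇒ x Y x y y ⇒ x x x y y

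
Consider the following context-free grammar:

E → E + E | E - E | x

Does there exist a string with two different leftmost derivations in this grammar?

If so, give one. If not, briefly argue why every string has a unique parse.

Yes - the string 'x - x + x - x + x' has two distinct leftmost derivations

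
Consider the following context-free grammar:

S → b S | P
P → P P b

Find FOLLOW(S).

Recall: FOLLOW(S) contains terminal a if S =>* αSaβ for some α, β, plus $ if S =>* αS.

We compute FOLLOW(S) using the standard algorithm.
FOLLOW(S) starts with {$}.
FIRST(P) = {}
FIRST(S) = {b}
FOLLOW(P) = {$, b}
FOLLOW(S) = {$}
Therefore, FOLLOW(S) = {$}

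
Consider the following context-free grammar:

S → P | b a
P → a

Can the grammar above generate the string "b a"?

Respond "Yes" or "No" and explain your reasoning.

Yes - a valid derivation exists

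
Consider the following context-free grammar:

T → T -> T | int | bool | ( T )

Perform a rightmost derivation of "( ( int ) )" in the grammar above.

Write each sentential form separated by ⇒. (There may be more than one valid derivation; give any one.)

T ⇒ ( T ) ⇒ ( ( T ) ) ⇒ ( ( int ) )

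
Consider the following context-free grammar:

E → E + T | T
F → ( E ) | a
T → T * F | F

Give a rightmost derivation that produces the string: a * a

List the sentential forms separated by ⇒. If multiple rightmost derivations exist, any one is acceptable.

E ⇒ T ⇒ T * F ⇒ T * a ⇒ F * a ⇒ a * a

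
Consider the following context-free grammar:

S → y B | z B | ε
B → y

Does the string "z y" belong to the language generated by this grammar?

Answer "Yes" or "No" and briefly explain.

Yes - a valid derivation exists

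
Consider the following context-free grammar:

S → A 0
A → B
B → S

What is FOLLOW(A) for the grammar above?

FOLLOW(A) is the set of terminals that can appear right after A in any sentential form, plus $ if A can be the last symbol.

We compute FOLLOW(A) using the standard algorithm.
FOLLOW(S) starts with {$}.
FIRST(A) = {}
FIRST(B) = {}
FIRST(S) = {}
FOLLOW(A) = {0}
FOLLOW(B) = {0}
FOLLOW(S) = {$, 0}
Therefore, FOLLOW(A) = {0}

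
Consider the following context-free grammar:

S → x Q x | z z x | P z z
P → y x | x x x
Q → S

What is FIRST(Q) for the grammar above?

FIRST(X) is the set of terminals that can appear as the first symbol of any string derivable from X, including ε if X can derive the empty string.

We compute FIRST(Q) using the standard algorithm.
FIRST(P) = {x, y}
FIRST(Q) = {x, y, z}
FIRST(S) = {x, y, z}
Therefore, FIRST(Q) = {x, y, z}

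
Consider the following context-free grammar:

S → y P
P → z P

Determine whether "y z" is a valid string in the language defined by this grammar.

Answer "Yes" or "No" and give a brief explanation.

No - no valid derivation exists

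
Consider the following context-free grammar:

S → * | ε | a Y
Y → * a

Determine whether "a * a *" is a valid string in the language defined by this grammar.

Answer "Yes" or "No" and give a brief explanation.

No - no valid derivation exists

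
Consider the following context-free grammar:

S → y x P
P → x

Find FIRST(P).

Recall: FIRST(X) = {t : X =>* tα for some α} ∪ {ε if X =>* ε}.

We compute FIRST(P) using the standard algorithm.
FIRST(P) = {x}
FIRST(S) = {y}
Therefore, FIRST(P) = {x}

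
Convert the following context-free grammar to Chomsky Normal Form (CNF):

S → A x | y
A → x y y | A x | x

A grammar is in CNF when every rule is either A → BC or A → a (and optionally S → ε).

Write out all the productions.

TX → x; S → y; TY → y; A → x; S → A TX; A → TX X0; X0 → TY TY; A → A TX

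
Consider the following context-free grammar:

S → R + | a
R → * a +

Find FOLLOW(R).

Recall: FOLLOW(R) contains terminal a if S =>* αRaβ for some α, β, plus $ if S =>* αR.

We compute FOLLOW(R) using the standard algorithm.
FOLLOW(S) starts with {$}.
FIRST(R) = {*}
FIRST(S) = {*, a}
FOLLOW(R) = {+}
FOLLOW(S) = {$}
Therefore, FOLLOW(R) = {+}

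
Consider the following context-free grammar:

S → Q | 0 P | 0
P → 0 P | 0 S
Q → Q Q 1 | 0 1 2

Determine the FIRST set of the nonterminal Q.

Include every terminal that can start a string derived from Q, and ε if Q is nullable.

We compute FIRST(Q) using the standard algorithm.
FIRST(P) = {0}
FIRST(Q) = {0}
FIRST(S) = {0}
Therefore, FIRST(Q) = {0}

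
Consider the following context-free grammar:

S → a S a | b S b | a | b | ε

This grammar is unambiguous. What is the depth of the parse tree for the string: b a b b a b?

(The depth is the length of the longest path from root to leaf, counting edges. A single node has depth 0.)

4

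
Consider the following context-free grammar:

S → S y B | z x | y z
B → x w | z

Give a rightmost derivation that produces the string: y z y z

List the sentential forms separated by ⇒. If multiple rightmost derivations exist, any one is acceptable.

S ⇒ S y B ⇒ S y z ⇒ y z y z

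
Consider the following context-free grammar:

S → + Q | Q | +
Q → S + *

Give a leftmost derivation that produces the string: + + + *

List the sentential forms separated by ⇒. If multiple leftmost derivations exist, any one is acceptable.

S ⇒ + Q ⇒ + S + * ⇒ + + + *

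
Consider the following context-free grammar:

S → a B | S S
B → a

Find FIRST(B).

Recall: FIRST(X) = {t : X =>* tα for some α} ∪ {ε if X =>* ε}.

We compute FIRST(B) using the standard algorithm.
FIRST(B) = {a}
FIRST(S) = {a}
Therefore, FIRST(B) = {a}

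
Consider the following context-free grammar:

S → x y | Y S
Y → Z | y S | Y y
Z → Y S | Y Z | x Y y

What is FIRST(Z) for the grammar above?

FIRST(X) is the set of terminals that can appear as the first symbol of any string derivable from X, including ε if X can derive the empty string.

We compute FIRST(Z) using the standard algorithm.
FIRST(S) = {x, y}
FIRST(Y) = {x, y}
FIRST(Z) = {x, y}
Therefore, FIRST(Z) = {x, y}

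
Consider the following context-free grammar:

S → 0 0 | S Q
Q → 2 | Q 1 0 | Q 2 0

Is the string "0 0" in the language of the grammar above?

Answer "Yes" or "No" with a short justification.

Yes - a valid derivation exists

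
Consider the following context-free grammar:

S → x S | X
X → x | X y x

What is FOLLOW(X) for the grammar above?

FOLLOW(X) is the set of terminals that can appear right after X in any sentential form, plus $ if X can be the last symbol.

We compute FOLLOW(X) using the standard algorithm.
FOLLOW(S) starts with {$}.
FIRST(S) = {x}
FIRST(X) = {x}
FOLLOW(S) = {$}
FOLLOW(X) = {$, y}
Therefore, FOLLOW(X) = {$, y}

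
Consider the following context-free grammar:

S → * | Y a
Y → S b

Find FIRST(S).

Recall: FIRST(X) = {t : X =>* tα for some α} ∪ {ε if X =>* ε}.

We compute FIRST(S) using the standard algorithm.
FIRST(S) = {*}
FIRST(Y) = {*}
Therefore, FIRST(S) = {*}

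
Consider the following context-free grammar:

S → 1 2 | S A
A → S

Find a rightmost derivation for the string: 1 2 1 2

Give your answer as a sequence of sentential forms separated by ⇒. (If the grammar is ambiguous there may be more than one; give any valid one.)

S ⇒ S A ⇒ S S ⇒ S 1 2 ⇒ 1 2 1 2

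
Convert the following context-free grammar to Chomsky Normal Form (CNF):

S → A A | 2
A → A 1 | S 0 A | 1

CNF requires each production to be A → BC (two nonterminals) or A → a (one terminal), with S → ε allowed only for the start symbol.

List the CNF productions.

S → 2; T1 → 1; T0 → 0; A → 1; S → A A; A → A T1; A → S X0; X0 → T0 A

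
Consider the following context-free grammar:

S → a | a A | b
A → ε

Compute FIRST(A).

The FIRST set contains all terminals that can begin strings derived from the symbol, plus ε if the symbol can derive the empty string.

We compute FIRST(A) using the standard algorithm.
FIRST(A) = {ε}
FIRST(S) = {a, b}
Therefore, FIRST(A) = {ε}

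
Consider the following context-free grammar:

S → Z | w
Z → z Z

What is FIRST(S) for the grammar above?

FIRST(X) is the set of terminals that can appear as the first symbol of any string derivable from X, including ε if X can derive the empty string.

We compute FIRST(S) using the standard algorithm.
FIRST(S) = {w, z}
FIRST(Z) = {z}
Therefore, FIRST(S) = {w, z}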